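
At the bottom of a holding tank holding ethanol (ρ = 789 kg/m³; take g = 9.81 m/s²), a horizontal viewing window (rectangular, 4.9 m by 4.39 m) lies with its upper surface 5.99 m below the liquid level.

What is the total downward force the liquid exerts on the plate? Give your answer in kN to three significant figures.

F ≈ 997 kN

γ = ρg = 789 × 9.81 / 1000 = 7.74009 kN/m³.
The plate is horizontal, so pressure is uniform at p = γ·h = 7.74009 × 5.99 = 46.3631 kN/m².
A = 4.9 × 4.39 = 21.511 m².
F = p·A = 46.3631 × 21.511 = 997.317 kN.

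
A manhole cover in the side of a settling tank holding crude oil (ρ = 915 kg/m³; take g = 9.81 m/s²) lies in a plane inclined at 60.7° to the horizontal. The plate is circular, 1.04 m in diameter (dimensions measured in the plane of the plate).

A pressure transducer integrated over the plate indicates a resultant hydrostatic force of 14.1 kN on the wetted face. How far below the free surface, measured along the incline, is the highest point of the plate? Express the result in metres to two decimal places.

γ = ρg = 915 × 9.81 / 1000 = 8.97615 kN/m³.
A = π(0.52)² = 0.849487 m².
From F = γ·h_c·A, the centroid depth is h_c = 14.1/(8.97615 × 0.849487) = 1.84915 m.
Let θ = 60.7° be the plate's angle to the horizontal; measure y along the incline from where the plane meets the free surface. Vertical depth h = y·sinθ with sinθ = 0.872069.
Along the incline, y_c = h_c/sinθ = 1.84915/0.872069 = 2.12042 m.
The centroid is at the centre, 0.52 m below the top of the plate, so the highest point sits at y_top = 2.12042 − 0.52 = 1.60042 m along the incline.

y_top ≈ 1.60 m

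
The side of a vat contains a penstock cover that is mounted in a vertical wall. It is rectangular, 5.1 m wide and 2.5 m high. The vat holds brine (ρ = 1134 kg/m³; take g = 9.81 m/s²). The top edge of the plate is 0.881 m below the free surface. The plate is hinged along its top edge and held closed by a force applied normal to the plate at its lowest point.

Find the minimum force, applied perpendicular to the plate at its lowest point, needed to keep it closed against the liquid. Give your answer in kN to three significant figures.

γ = ρg = 1134 × 9.81 / 1000 = 11.12454 kN/m³.
The centroid lies 2.5/2 = 1.25 m below the top edge, so the centroid depth is h_c = 0.881 + 1.25 = 2.131 m.
A = 5.1 × 2.5 = 12.75 m².
Resultant F = γ·h_c·A = 11.12454 × 2.131 × 12.75 = 302.257 kN.
I_c = b·h³/12 = 5.1 × 2.5³/12 = 6.64062 m⁴.
Centre of pressure: y_p = y_c + I_c/(y_c·A) = 2.131 + 6.64062/(2.131 × 12.75) = 2.131 + 0.244408 = 2.37541 m along the plane.
The resultant acts 1.25 + 0.244408 = 1.49441 m (along the plate) below the hinge at the top edge, so the moment about the hinge is M = F × 1.49441 = 302.257 × 1.49441 = 451.696 kN·m.
A normal force at the bottom, 2.5 m from the hinge, must supply this moment: P = 451.696/2.5 = 180.678 kN.

P ≈ 181 kN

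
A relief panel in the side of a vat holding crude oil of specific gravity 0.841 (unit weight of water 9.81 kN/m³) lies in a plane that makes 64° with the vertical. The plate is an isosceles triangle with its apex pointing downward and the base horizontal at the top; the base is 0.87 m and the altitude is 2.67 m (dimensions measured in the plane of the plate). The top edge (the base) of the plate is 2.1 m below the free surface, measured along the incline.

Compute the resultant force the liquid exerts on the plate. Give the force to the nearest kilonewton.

F ≈ 13 kN

γ = 0.841 × 9.81 = 8.25021 kN/m³.
The plate makes 64° with the vertical, i.e. θ = 90° − 64° = 26° to the horizontal. Measuring y along the incline from the free-surface line, vertical depth h = y·sinθ with sinθ = 0.438371.
With the apex down, the centroid sits h/3 = 2.67/3 = 0.89 m below the base (the top edge), so y_c = 2.1 + 0.89 = 2.99 m and h_c = 2.99 × 0.438371 = 1.31073 m.
A = ½ × 0.87 × 2.67 = 1.16145 m².
Resultant F = γ·h_c·A = 8.25021 × 1.31073 × 1.16145 = 12.5597 kN.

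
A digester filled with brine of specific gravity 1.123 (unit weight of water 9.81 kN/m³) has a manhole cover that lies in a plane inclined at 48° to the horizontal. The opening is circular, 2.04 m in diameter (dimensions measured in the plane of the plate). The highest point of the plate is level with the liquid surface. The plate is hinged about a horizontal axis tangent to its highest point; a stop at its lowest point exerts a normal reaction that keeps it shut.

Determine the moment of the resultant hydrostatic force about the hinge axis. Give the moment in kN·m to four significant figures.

γ = 1.123 × 9.81 = 11.01663 kN/m³.
Let θ = 48° be the plate's angle to the horizontal; measure y along the incline from where the plane meets the free surface. Vertical depth h = y·sinθ with sinθ = 0.743145.
The centroid is at the centre, 1.02 m below the top of the plate, so y_c = 1.02 m and h_c = 1.02 × 0.743145 = 0.758008 m.
A = π(1.02)² = 3.26851 m².
Resultant F = γ·h_c·A = 11.01663 × 0.758008 × 3.26851 = 27.2943 kN.
I_c = πr⁴/4 = π × 1.02⁴/4 = 0.85014 m⁴.
Centre of pressure: y_p = y_c + I_c/(y_c·A) = 1.02 + 0.85014/(1.02 × 3.26851) = 1.02 + 0.255 = 1.275 m along the plane.
The resultant acts 1.02 + 0.255 = 1.275 m (along the plate) below the hinge at the top edge, so the moment about the hinge is M = F × 1.275 = 27.2943 × 1.275 = 34.8002 kN·m.

M ≈ 34.80 kN·m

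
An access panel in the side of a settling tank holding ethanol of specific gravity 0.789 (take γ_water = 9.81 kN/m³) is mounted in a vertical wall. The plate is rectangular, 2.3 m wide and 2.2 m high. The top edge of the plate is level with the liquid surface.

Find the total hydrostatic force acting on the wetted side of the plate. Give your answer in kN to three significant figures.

γ = 0.789 × 9.81 = 7.74009 kN/m³.
The centroid lies 2.2/2 = 1.1 m below the top edge, so the centroid depth is h_c = 1.1 m.
A = 2.3 × 2.2 = 5.06 m².
Resultant F = γ·h_c·A = 7.74009 × 1.1 × 5.06 = 43.0813 kN.

F ≈ 43.1 kN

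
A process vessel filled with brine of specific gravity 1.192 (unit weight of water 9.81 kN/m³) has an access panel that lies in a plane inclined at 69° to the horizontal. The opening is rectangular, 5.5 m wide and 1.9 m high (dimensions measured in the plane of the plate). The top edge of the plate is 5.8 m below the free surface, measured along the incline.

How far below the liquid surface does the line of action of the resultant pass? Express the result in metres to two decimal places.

γ = 1.192 × 9.81 = 11.69352 kN/m³.
Let θ = 69° be the plate's angle to the horizontal; measure y along the incline from where the plane meets the free surface. Vertical depth h = y·sinθ with sinθ = 0.933580.
The centroid lies 1.9/2 = 0.95 m below the top edge, so y_c = 5.8 + 0.95 = 6.75 m and h_c = 6.75 × 0.933580 = 6.30166 m.
A = 5.5 × 1.9 = 10.45 m².
Resultant F = γ·h_c·A = 11.69352 × 6.30166 × 10.45 = 770.046 kN.
I_c = b·h³/12 = 5.5 × 1.9³/12 = 3.14371 m⁴.
Centre of pressure: y_p = y_c + I_c/(y_c·A) = 6.75 + 3.14371/(6.75 × 10.45) = 6.75 + 0.0445679 = 6.79457 m along the plane.
Vertically, h_p = y_p·sinθ = 6.79457 × 0.933580 = 6.34327 m.

h_p = 6.34 m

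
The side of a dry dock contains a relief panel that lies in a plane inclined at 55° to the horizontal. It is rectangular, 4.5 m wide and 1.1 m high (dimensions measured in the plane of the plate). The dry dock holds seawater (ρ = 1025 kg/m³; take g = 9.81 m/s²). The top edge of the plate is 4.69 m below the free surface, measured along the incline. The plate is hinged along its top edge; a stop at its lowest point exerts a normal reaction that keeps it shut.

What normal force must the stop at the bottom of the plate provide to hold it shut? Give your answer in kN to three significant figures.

γ = ρg = 1025 × 9.81 / 1000 = 10.05525 kN/m³.
Let θ = 55° be the plate's angle to the horizontal; measure y along the incline from where the plane meets the free surface. Vertical depth h = y·sinθ with sinθ = 0.819152.
The centroid lies 1.1/2 = 0.55 m below the top edge, so y_c = 4.69 + 0.55 = 5.24 m and h_c = 5.24 × 0.819152 = 4.29236 m.
A = 4.5 × 1.1 = 4.95 m².
Resultant F = γ·h_c·A = 10.05525 × 4.29236 × 4.95 = 213.646 kN.
I_c = b·h³/12 = 4.5 × 1.1³/12 = 0.499125 m⁴.
Centre of pressure: y_p = y_c + I_c/(y_c·A) = 5.24 + 0.499125/(5.24 × 4.95) = 5.24 + 0.019243 = 5.25924 m along the plane.
The resultant acts 0.55 + 0.019243 = 0.569243 m (along the plate) below the hinge at the top edge, so the moment about the hinge is M = F × 0.569243 = 213.646 × 0.569243 = 121.616 kN·m.
A normal force at the bottom, 1.1 m from the hinge, must supply this moment: P = 121.616/1.1 = 110.56 kN.

P ≈ 111 kN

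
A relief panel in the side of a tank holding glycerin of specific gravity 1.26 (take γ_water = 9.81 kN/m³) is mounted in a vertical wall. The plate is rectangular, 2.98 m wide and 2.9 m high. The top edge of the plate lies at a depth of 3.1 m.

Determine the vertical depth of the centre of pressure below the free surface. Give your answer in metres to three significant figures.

h_p = 4.70 m

γ = 1.26 × 9.81 = 12.3606 kN/m³.
The centroid lies 2.9/2 = 1.45 m below the top edge, so the centroid depth is h_c = 3.1 + 1.45 = 4.55 m.
A = 2.98 × 2.9 = 8.642 m².
Resultant F = γ·h_c·A = 12.3606 × 4.55 × 8.642 = 486.032 kN.
I_c = b·h³/12 = 2.98 × 2.9³/12 = 6.0566 m⁴.
Centre of pressure: y_p = y_c + I_c/(y_c·A) = 4.55 + 6.0566/(4.55 × 8.642) = 4.55 + 0.154029 = 4.70403 m along the plane.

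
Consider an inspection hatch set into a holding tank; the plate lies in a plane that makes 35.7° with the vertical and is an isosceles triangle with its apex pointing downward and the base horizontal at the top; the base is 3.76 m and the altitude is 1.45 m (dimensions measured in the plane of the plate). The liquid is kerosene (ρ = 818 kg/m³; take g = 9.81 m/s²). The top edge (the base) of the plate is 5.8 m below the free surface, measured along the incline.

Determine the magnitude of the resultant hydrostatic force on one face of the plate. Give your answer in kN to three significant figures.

γ = ρg = 818 × 9.81 / 1000 = 8.02458 kN/m³.
The plate makes 35.7° with the vertical, i.e. θ = 90° − 35.7° = 54.3° to the horizontal. Measuring y along the incline from the free-surface line, vertical depth h = y·sinθ with sinθ = 0.812084.
With the apex down, the centroid sits h/3 = 1.45/3 = 0.483333 m below the base (the top edge), so y_c = 5.8 + 0.483333 = 6.28333 m and h_c = 6.28333 × 0.812084 = 5.10259 m.
A = ½ × 3.76 × 1.45 = 2.726 m².
Resultant F = γ·h_c·A = 8.02458 × 5.10259 × 2.726 = 111.619 kN.

F ≈ 112 kN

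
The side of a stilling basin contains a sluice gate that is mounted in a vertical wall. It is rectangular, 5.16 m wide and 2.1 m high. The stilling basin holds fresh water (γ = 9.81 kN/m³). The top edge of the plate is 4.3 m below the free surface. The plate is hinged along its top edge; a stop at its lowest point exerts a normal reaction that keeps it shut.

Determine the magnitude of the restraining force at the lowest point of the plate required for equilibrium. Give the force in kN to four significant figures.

P ≈ 303.0 kN

γ = 9.81 kN/m³.
The centroid lies 2.1/2 = 1.05 m below the top edge, so the centroid depth is h_c = 4.3 + 1.05 = 5.35 m.
A = 5.16 × 2.1 = 10.836 m².
Resultant F = γ·h_c·A = 9.81 × 5.35 × 10.836 = 568.711 kN.
I_c = b·h³/12 = 5.16 × 2.1³/12 = 3.98223 m⁴.
Centre of pressure: y_p = y_c + I_c/(y_c·A) = 5.35 + 3.98223/(5.35 × 10.836) = 5.35 + 0.0686916 = 5.41869 m along the plane.
The resultant acts 1.05 + 0.0686916 = 1.11869 m (along the plate) below the hinge at the top edge, so the moment about the hinge is M = F × 1.11869 = 568.711 × 1.11869 = 636.211 kN·m.
A normal force at the bottom, 2.1 m from the hinge, must supply this moment: P = 636.211/2.1 = 302.958 kN.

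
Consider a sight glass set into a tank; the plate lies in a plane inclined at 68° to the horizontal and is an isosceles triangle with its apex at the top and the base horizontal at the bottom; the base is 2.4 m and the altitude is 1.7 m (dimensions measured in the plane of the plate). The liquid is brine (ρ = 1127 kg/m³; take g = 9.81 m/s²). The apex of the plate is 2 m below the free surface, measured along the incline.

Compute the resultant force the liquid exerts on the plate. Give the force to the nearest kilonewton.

γ = ρg = 1127 × 9.81 / 1000 = 11.05587 kN/m³.
Let θ = 68° be the plate's angle to the horizontal; measure y along the incline from where the plane meets the free surface. Vertical depth h = y·sinθ with sinθ = 0.927184.
With the apex up, the centroid sits 2h/3 = 2 × 1.7/3 = 1.13333 m below the apex, so y_c = 2 + 1.13333 = 3.13333 m and h_c = 3.13333 × 0.927184 = 2.90517 m.
A = ½ × 2.4 × 1.7 = 2.04 m².
Resultant F = γ·h_c·A = 11.05587 × 2.90517 × 2.04 = 65.5231 kN.

F ≈ 66 kN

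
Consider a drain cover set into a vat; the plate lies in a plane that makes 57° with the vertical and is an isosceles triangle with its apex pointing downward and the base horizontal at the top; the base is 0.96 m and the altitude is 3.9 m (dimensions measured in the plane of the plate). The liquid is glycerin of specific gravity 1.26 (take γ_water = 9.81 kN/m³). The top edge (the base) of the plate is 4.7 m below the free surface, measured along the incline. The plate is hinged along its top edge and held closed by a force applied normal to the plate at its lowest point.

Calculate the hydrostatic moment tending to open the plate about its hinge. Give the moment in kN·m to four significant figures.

M ≈ 108.9 kN·m

γ = 1.26 × 9.81 = 12.3606 kN/m³.
The plate makes 57° with the vertical, i.e. θ = 90° − 57° = 33° to the horizontal. Measuring y along the incline from the free-surface line, vertical depth h = y·sinθ with sinθ = 0.544639.
With the apex down, the centroid sits h/3 = 3.9/3 = 1.3 m below the base (the top edge), so y_c = 4.7 + 1.3 = 6 m and h_c = 6 × 0.544639 = 3.26783 m.
A = ½ × 0.96 × 3.9 = 1.872 m².
Resultant F = γ·h_c·A = 12.3606 × 3.26783 × 1.872 = 75.6145 kN.
I_c = b·h³/36 = 0.96 × 3.9³/36 = 1.58184 m⁴.
Centre of pressure: y_p = y_c + I_c/(y_c·A) = 6 + 1.58184/(6 × 1.872) = 6 + 0.140833 = 6.14083 m along the plane.
The resultant acts 1.3 + 0.140833 = 1.44083 m (along the plate) below the hinge at the top edge, so the moment about the hinge is M = F × 1.44083 = 75.6145 × 1.44083 = 108.948 kN·m.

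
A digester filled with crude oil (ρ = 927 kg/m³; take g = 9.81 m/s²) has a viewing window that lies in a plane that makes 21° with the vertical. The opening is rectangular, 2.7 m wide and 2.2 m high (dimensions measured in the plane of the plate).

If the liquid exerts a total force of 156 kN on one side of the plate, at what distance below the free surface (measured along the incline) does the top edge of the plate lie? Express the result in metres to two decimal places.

γ = ρg = 927 × 9.81 / 1000 = 9.09387 kN/m³.
A = 2.7 × 2.2 = 5.94 m².
From F = γ·h_c·A, the centroid depth is h_c = 156/(9.09387 × 5.94) = 2.88795 m.
The plate makes 21° with the vertical, i.e. θ = 90° − 21° = 69° to the horizontal. Measuring y along the incline from the free-surface line, vertical depth h = y·sinθ with sinθ = 0.933580.
Along the incline, y_c = h_c/sinθ = 2.88795/0.933580 = 3.09341 m.
The centroid lies 2.2/2 = 1.1 m below the top edge, so the top edge sits at y_top = 3.09341 − 1.1 = 1.99341 m along the incline.

y_top ≈ 1.99 m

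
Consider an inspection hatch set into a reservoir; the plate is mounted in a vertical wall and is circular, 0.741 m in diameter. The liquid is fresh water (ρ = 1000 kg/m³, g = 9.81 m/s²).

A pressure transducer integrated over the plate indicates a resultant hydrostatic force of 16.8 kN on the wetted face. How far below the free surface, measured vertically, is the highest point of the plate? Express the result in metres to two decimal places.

γ = ρg = 1000 × 9.81 = 9810 N/m³ = 9.81 kN/m³.
A = π(0.3705)² = 0.431247 m².
From F = γ·h_c·A, the centroid depth is h_c = 16.8/(9.81 × 0.431247) = 3.97113 m.
The centroid is at the centre, 0.3705 m below the top of the plate, so the highest point sits at h_top = 3.97113 − 0.3705 = 3.60063 m below the surface.

d_top ≈ 3.60 m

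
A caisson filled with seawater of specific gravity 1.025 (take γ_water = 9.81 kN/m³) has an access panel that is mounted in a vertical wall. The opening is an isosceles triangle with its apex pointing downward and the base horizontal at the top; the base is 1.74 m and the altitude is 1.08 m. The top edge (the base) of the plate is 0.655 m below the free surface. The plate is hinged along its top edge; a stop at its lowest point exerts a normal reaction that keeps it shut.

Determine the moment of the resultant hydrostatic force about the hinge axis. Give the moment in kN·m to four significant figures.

M ≈ 4.064 kN·m

γ = 1.025 × 9.81 = 10.05525 kN/m³.
With the apex down, the centroid sits h/3 = 1.08/3 = 0.36 m below the base (the top edge), so the centroid depth is h_c = 0.655 + 0.36 = 1.015 m.
A = ½ × 1.74 × 1.08 = 0.9396 m².
Resultant F = γ·h_c·A = 10.05525 × 1.015 × 0.9396 = 9.58963 kN.
I_c = b·h³/36 = 1.74 × 1.08³/36 = 0.0608861 m⁴.
Centre of pressure: y_p = y_c + I_c/(y_c·A) = 1.015 + 0.0608861/(1.015 × 0.9396) = 1.015 + 0.0638424 = 1.07884 m along the plane.
The resultant acts 0.36 + 0.0638424 = 0.423842 m (along the plate) below the hinge at the top edge, so the moment about the hinge is M = F × 0.423842 = 9.58963 × 0.423842 = 4.06449 kN·m.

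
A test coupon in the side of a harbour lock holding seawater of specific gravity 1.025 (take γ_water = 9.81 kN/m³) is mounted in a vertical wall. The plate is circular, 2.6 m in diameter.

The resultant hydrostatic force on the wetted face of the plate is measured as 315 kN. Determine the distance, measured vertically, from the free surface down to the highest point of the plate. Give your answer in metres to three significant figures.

d_top ≈ 4.60 m

γ = 1.025 × 9.81 = 10.05525 kN/m³.
A = π(1.3)² = 5.30929 m².
From F = γ·h_c·A, the centroid depth is h_c = 315/(10.05525 × 5.30929) = 5.9004 m.
The centroid is at the centre, 1.3 m below the top of the plate, so the highest point sits at h_top = 5.9004 − 1.3 = 4.6004 m below the surface.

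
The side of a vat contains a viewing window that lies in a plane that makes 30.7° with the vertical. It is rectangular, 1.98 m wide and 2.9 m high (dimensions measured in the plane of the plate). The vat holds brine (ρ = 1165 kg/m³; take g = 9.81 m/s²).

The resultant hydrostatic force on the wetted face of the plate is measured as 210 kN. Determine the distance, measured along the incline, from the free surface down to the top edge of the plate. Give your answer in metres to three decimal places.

y_top ≈ 2.272 m

γ = ρg = 1165 × 9.81 / 1000 = 11.42865 kN/m³.
A = 1.98 × 2.9 = 5.742 m².
From F = γ·h_c·A, the centroid depth is h_c = 210/(11.42865 × 5.742) = 3.20008 m.
The plate makes 30.7° with the vertical, i.e. θ = 90° − 30.7° = 59.3° to the horizontal. Measuring y along the incline from the free-surface line, vertical depth h = y·sinθ with sinθ = 0.859852.
Along the incline, y_c = h_c/sinθ = 3.20008/0.859852 = 3.72166 m.
The centroid lies 2.9/2 = 1.45 m below the top edge, so the top edge sits at y_top = 3.72166 − 1.45 = 2.27166 m along the incline.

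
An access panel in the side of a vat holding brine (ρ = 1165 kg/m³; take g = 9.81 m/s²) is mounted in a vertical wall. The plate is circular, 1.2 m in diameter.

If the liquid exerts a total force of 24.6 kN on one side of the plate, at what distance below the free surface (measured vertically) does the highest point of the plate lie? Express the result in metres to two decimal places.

γ = ρg = 1165 × 9.81 / 1000 = 11.42865 kN/m³.
A = π(0.6)² = 1.13097 m².
From F = γ·h_c·A, the centroid depth is h_c = 24.6/(11.42865 × 1.13097) = 1.90322 m.
The centroid is at the centre, 0.6 m below the top of the plate, so the highest point sits at h_top = 1.90322 − 0.6 = 1.30322 m below the surface.

d_top ≈ 1.30 m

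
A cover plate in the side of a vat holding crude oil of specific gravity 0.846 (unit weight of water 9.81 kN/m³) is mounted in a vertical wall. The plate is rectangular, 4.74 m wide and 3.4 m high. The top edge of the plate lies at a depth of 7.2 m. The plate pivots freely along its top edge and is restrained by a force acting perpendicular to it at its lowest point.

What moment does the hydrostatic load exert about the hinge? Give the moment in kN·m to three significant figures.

M ≈ 2150 kN·m

γ = 0.846 × 9.81 = 8.29926 kN/m³.
The centroid lies 3.4/2 = 1.7 m below the top edge, so the centroid depth is h_c = 7.2 + 1.7 = 8.9 m.
A = 4.74 × 3.4 = 16.116 m².
Resultant F = γ·h_c·A = 8.29926 × 8.9 × 16.116 = 1190.38 kN.
I_c = b·h³/12 = 4.74 × 3.4³/12 = 15.5251 m⁴.
Centre of pressure: y_p = y_c + I_c/(y_c·A) = 8.9 + 15.5251/(8.9 × 16.116) = 8.9 + 0.10824 = 9.00824 m along the plane.
The resultant acts 1.7 + 0.10824 = 1.80824 m (along the plate) below the hinge at the top edge, so the moment about the hinge is M = F × 1.80824 = 1190.38 × 1.80824 = 2152.49 kN·m.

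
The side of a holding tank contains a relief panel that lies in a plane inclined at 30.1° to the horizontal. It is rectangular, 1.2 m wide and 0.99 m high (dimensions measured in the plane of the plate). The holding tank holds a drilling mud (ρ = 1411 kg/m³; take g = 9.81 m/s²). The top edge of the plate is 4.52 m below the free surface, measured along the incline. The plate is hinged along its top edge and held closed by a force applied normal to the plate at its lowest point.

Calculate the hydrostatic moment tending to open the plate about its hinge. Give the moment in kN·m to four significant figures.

γ = ρg = 1411 × 9.81 / 1000 = 13.84191 kN/m³.
Let θ = 30.1° be the plate's angle to the horizontal; measure y along the incline from where the plane meets the free surface. Vertical depth h = y·sinθ with sinθ = 0.501511.
The centroid lies 0.99/2 = 0.495 m below the top edge, so y_c = 4.52 + 0.495 = 5.015 m and h_c = 5.015 × 0.501511 = 2.51508 m.
A = 1.2 × 0.99 = 1.188 m².
Resultant F = γ·h_c·A = 13.84191 × 2.51508 × 1.188 = 41.3585 kN.
I_c = b·h³/12 = 1.2 × 0.99³/12 = 0.0970299 m⁴.
Centre of pressure: y_p = y_c + I_c/(y_c·A) = 5.015 + 0.0970299/(5.015 × 1.188) = 5.015 + 0.0162861 = 5.03129 m along the plane.
The resultant acts 0.495 + 0.0162861 = 0.511286 m (along the plate) below the hinge at the top edge, so the moment about the hinge is M = F × 0.511286 = 41.3585 × 0.511286 = 21.146 kN·m.

M ≈ 21.15 kN·m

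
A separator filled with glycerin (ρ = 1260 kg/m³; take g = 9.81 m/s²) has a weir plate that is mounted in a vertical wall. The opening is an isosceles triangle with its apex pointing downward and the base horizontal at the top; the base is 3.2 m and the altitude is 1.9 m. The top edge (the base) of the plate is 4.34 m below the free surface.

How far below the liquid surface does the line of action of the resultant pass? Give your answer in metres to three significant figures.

γ = ρg = 1260 × 9.81 / 1000 = 12.3606 kN/m³.
With the apex down, the centroid sits h/3 = 1.9/3 = 0.633333 m below the base (the top edge), so the centroid depth is h_c = 4.34 + 0.633333 = 4.97333 m.
A = ½ × 3.2 × 1.9 = 3.04 m².
Resultant F = γ·h_c·A = 12.3606 × 4.97333 × 3.04 = 186.879 kN.
I_c = b·h³/36 = 3.2 × 1.9³/36 = 0.609689 m⁴.
Centre of pressure: y_p = y_c + I_c/(y_c·A) = 4.97333 + 0.609689/(4.97333 × 3.04) = 4.97333 + 0.0403262 = 5.01366 m along the plane.

h_p = 5.01 m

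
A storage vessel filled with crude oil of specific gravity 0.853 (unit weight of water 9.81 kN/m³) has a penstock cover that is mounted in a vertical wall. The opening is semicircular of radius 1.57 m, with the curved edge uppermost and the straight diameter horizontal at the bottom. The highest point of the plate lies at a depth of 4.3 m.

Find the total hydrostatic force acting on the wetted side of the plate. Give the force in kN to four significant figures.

F ≈ 168.6 kN

γ = 0.853 × 9.81 = 8.36793 kN/m³.
The centroid lies 4r/(3π) = 0.666329 m above the diameter, so r − 4r/(3π) = 1.57 − 0.666329 = 0.903671 m below the topmost point, so the centroid depth is h_c = 4.3 + 0.903671 = 5.20367 m.
A = πr²/2 = π × 1.57²/2 = 3.87186 m².
Resultant F = γ·h_c·A = 8.36793 × 5.20367 × 3.87186 = 168.596 kN.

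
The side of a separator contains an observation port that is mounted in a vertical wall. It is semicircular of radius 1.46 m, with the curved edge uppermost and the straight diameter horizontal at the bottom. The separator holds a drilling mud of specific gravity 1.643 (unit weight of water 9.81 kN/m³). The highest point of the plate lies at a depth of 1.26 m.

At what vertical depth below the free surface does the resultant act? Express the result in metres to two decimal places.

γ = 1.643 × 9.81 = 16.11783 kN/m³.
The centroid lies 4r/(3π) = 0.619643 m above the diameter, so r − 4r/(3π) = 1.46 − 0.619643 = 0.840357 m below the topmost point, so the centroid depth is h_c = 1.26 + 0.840357 = 2.10036 m.
A = πr²/2 = π × 1.46²/2 = 3.34831 m².
Resultant F = γ·h_c·A = 16.11783 × 2.10036 × 3.34831 = 113.351 kN.
I_c = (π/8 − 8/(9π))·r⁴ = 0.109757 × 1.46⁴ = 0.498705 m⁴.
Centre of pressure: y_p = y_c + I_c/(y_c·A) = 2.10036 + 0.498705/(2.10036 × 3.34831) = 2.10036 + 0.0709127 = 2.17127 m along the plane.

h_p = 2.17 m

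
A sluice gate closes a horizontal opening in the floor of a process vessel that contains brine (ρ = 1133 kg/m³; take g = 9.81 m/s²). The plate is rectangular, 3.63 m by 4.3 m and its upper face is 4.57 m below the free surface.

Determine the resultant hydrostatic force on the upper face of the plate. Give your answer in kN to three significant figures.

γ = ρg = 1133 × 9.81 / 1000 = 11.11473 kN/m³.
The plate is horizontal, so pressure is uniform at p = γ·h = 11.11473 × 4.57 = 50.7943 kN/m².
A = 3.63 × 4.3 = 15.609 m².
F = p·A = 50.7943 × 15.609 = 792.848 kN.

F ≈ 793 kN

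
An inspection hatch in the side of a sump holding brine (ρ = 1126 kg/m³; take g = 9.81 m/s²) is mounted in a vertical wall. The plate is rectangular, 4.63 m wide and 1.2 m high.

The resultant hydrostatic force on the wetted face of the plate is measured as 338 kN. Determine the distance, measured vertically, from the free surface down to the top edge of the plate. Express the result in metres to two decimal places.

γ = ρg = 1126 × 9.81 / 1000 = 11.04606 kN/m³.
A = 4.63 × 1.2 = 5.556 m².
From F = γ·h_c·A, the centroid depth is h_c = 338/(11.04606 × 5.556) = 5.50741 m.
The centroid lies 1.2/2 = 0.6 m below the top edge, so the top edge sits at h_top = 5.50741 − 0.6 = 4.90741 m below the surface.

d_top ≈ 4.91 m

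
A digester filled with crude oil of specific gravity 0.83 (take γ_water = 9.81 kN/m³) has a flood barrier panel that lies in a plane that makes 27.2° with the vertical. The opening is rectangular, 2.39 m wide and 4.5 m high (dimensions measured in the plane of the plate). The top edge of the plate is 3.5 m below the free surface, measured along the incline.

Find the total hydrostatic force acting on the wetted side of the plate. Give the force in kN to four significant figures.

F ≈ 447.8 kN

γ = 0.83 × 9.81 = 8.1423 kN/m³.
The plate makes 27.2° with the vertical, i.e. θ = 90° − 27.2° = 62.8° to the horizontal. Measuring y along the incline from the free-surface line, vertical depth h = y·sinθ with sinθ = 0.889416.
The centroid lies 4.5/2 = 2.25 m below the top edge, so y_c = 3.5 + 2.25 = 5.75 m and h_c = 5.75 × 0.889416 = 5.11414 m.
A = 2.39 × 4.5 = 10.755 m².
Resultant F = γ·h_c·A = 8.1423 × 5.11414 × 10.755 = 447.847 kN.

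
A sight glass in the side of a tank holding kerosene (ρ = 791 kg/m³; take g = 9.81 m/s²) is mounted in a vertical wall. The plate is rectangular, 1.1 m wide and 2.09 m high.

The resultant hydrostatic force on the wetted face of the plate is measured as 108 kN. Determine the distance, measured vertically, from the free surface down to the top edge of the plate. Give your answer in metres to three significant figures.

γ = ρg = 791 × 9.81 / 1000 = 7.75971 kN/m³.
A = 1.1 × 2.09 = 2.299 m².
From F = γ·h_c·A, the centroid depth is h_c = 108/(7.75971 × 2.299) = 6.05396 m.
The centroid lies 2.09/2 = 1.045 m below the top edge, so the top edge sits at h_top = 6.05396 − 1.045 = 5.00896 m below the surface.

d_top ≈ 5.01 m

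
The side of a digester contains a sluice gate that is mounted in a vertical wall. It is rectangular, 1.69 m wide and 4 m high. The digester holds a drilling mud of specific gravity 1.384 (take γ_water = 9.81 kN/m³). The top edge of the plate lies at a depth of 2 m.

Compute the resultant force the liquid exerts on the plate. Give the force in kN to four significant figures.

F ≈ 367.1 kN

γ = 1.384 × 9.81 = 13.57704 kN/m³.
The centroid lies 4/2 = 2 m below the top edge, so the centroid depth is h_c = 2 + 2 = 4 m.
A = 1.69 × 4 = 6.76 m².
Resultant F = γ·h_c·A = 13.57704 × 4 × 6.76 = 367.123 kN.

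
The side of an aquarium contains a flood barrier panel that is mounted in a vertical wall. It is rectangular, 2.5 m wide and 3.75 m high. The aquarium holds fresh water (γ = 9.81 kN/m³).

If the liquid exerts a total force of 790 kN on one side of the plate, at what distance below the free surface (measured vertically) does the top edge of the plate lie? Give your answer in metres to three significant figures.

d_top ≈ 6.71 m

γ = 9.81 kN/m³.
A = 2.5 × 3.75 = 9.375 m².
From F = γ·h_c·A, the centroid depth is h_c = 790/(9.81 × 9.375) = 8.58987 m.
The centroid lies 3.75/2 = 1.875 m below the top edge, so the top edge sits at h_top = 8.58987 − 1.875 = 6.71487 m below the surface.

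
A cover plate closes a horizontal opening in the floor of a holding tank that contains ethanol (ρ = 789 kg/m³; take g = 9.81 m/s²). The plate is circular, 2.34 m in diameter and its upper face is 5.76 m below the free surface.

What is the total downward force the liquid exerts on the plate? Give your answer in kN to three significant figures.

F ≈ 192 kN

γ = ρg = 789 × 9.81 / 1000 = 7.74009 kN/m³.
The plate is horizontal, so pressure is uniform at p = γ·h = 7.74009 × 5.76 = 44.5829 kN/m².
A = π(1.17)² = 4.30053 m².
F = p·A = 44.5829 × 4.30053 = 191.73 kN.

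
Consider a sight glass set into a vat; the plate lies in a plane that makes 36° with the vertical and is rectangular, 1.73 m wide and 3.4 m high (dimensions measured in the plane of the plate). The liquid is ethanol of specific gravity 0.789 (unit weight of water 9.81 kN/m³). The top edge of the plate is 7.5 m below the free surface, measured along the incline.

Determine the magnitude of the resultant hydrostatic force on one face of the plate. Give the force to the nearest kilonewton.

γ = 0.789 × 9.81 = 7.74009 kN/m³.
The plate makes 36° with the vertical, i.e. θ = 90° − 36° = 54° to the horizontal. Measuring y along the incline from the free-surface line, vertical depth h = y·sinθ with sinθ = 0.809017.
The centroid lies 3.4/2 = 1.7 m below the top edge, so y_c = 7.5 + 1.7 = 9.2 m and h_c = 9.2 × 0.809017 = 7.44296 m.
A = 1.73 × 3.4 = 5.882 m².
Resultant F = γ·h_c·A = 7.74009 × 7.44296 × 5.882 = 338.857 kN.

F ≈ 339 kN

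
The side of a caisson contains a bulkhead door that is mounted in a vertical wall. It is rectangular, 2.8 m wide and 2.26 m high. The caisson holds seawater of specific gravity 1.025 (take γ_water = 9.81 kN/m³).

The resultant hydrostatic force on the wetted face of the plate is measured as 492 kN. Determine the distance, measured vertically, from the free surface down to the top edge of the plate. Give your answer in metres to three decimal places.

γ = 1.025 × 9.81 = 10.05525 kN/m³.
A = 2.8 × 2.26 = 6.328 m².
From F = γ·h_c·A, the centroid depth is h_c = 492/(10.05525 × 6.328) = 7.73225 m.
The centroid lies 2.26/2 = 1.13 m below the top edge, so the top edge sits at h_top = 7.73225 − 1.13 = 6.60225 m below the surface.

d_top ≈ 6.602 m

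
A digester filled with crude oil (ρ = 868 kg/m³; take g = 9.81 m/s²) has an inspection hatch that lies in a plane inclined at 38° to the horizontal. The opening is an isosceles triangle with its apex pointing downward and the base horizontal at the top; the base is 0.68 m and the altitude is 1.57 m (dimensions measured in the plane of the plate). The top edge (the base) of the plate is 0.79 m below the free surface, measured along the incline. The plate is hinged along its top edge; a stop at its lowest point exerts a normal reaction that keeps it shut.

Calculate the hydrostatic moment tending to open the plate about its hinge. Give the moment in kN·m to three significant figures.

M ≈ 2.31 kN·m

γ = ρg = 868 × 9.81 / 1000 = 8.51508 kN/m³.
Let θ = 38° be the plate's angle to the horizontal; measure y along the incline from where the plane meets the free surface. Vertical depth h = y·sinθ with sinθ = 0.615661.
With the apex down, the centroid sits h/3 = 1.57/3 = 0.523333 m below the base (the top edge), so y_c = 0.79 + 0.523333 = 1.31333 m and h_c = 1.31333 × 0.615661 = 0.808566 m.
A = ½ × 0.68 × 1.57 = 0.5338 m².
Resultant F = γ·h_c·A = 8.51508 × 0.808566 × 0.5338 = 3.67522 kN.
I_c = b·h³/36 = 0.68 × 1.57³/36 = 0.073098 m⁴.
Centre of pressure: y_p = y_c + I_c/(y_c·A) = 1.31333 + 0.073098/(1.31333 × 0.5338) = 1.31333 + 0.104268 = 1.4176 m along the plane.
The resultant acts 0.523333 + 0.104268 = 0.627601 m (along the plate) below the hinge at the top edge, so the moment about the hinge is M = F × 0.627601 = 3.67522 × 0.627601 = 2.30657 kN·m.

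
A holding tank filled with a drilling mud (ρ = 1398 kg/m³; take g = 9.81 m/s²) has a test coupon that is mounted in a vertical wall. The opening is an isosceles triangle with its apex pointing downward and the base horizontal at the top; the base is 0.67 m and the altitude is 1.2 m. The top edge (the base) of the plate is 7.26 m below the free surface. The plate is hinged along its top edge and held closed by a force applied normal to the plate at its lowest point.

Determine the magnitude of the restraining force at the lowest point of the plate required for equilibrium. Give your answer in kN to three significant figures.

P ≈ 14.4 kN

γ = ρg = 1398 × 9.81 / 1000 = 13.71438 kN/m³.
With the apex down, the centroid sits h/3 = 1.2/3 = 0.4 m below the base (the top edge), so the centroid depth is h_c = 7.26 + 0.4 = 7.66 m.
A = ½ × 0.67 × 1.2 = 0.402 m².
Resultant F = γ·h_c·A = 13.71438 × 7.66 × 0.402 = 42.231 kN.
I_c = b·h³/36 = 0.67 × 1.2³/36 = 0.03216 m⁴.
Centre of pressure: y_p = y_c + I_c/(y_c·A) = 7.66 + 0.03216/(7.66 × 0.402) = 7.66 + 0.0104439 = 7.67044 m along the plane.
The resultant acts 0.4 + 0.0104439 = 0.410444 m (along the plate) below the hinge at the top edge, so the moment about the hinge is M = F × 0.410444 = 42.231 × 0.410444 = 17.3335 kN·m.
A normal force at the bottom, 1.2 m from the hinge, must supply this moment: P = 17.3335/1.2 = 14.4446 kN.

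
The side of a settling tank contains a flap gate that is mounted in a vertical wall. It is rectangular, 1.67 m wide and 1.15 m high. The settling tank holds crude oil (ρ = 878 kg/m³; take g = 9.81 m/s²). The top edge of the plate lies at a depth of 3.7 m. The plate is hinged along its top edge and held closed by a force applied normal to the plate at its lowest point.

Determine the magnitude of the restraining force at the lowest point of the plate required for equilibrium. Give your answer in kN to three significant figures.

P ≈ 36.9 kN

γ = ρg = 878 × 9.81 / 1000 = 8.61318 kN/m³.
The centroid lies 1.15/2 = 0.575 m below the top edge, so the centroid depth is h_c = 3.7 + 0.575 = 4.275 m.
A = 1.67 × 1.15 = 1.9205 m².
Resultant F = γ·h_c·A = 8.61318 × 4.275 × 1.9205 = 70.7154 kN.
I_c = b·h³/12 = 1.67 × 1.15³/12 = 0.211655 m⁴.
Centre of pressure: y_p = y_c + I_c/(y_c·A) = 4.275 + 0.211655/(4.275 × 1.9205) = 4.275 + 0.0257797 = 4.30078 m along the plane.
The resultant acts 0.575 + 0.0257797 = 0.60078 m (along the plate) below the hinge at the top edge, so the moment about the hinge is M = F × 0.60078 = 70.7154 × 0.60078 = 42.4844 kN·m.
A normal force at the bottom, 1.15 m from the hinge, must supply this moment: P = 42.4844/1.15 = 36.943 kN.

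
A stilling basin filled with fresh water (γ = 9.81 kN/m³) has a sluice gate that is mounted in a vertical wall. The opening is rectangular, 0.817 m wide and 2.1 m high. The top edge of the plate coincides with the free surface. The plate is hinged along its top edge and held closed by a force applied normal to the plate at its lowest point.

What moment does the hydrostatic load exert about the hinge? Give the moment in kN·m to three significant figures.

γ = 9.81 kN/m³.
The centroid lies 2.1/2 = 1.05 m below the top edge, so the centroid depth is h_c = 1.05 m.
A = 0.817 × 2.1 = 1.7157 m².
Resultant F = γ·h_c·A = 9.81 × 1.05 × 1.7157 = 17.6726 kN.
I_c = b·h³/12 = 0.817 × 2.1³/12 = 0.63052 m⁴.
Centre of pressure: y_p = y_c + I_c/(y_c·A) = 1.05 + 0.63052/(1.05 × 1.7157) = 1.05 + 0.35 = 1.4 m along the plane.
The resultant acts 1.05 + 0.35 = 1.4 m (along the plate) below the hinge at the top edge, so the moment about the hinge is M = F × 1.4 = 17.6726 × 1.4 = 24.7416 kN·m.

M ≈ 24.7 kN·m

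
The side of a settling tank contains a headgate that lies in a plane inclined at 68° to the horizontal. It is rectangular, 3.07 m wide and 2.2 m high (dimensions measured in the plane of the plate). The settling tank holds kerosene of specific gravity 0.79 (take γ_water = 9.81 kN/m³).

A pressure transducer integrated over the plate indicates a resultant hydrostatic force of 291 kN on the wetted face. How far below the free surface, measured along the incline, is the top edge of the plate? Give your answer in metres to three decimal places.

γ = 0.79 × 9.81 = 7.7499 kN/m³.
A = 3.07 × 2.2 = 6.754 m².
From F = γ·h_c·A, the centroid depth is h_c = 291/(7.7499 × 6.754) = 5.5595 m.
Let θ = 68° be the plate's angle to the horizontal; measure y along the incline from where the plane meets the free surface. Vertical depth h = y·sinθ with sinθ = 0.927184.
Along the incline, y_c = h_c/sinθ = 5.5595/0.927184 = 5.99611 m.
The centroid lies 2.2/2 = 1.1 m below the top edge, so the top edge sits at y_top = 5.99611 − 1.1 = 4.89611 m along the incline.

y_top ≈ 4.896 m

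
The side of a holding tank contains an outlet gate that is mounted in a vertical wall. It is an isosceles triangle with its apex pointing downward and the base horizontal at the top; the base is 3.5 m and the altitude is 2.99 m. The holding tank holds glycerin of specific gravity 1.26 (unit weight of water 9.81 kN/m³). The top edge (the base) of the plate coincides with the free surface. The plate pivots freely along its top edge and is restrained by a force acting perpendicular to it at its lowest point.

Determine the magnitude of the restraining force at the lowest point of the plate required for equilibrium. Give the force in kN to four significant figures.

P ≈ 32.23 kN

γ = 1.26 × 9.81 = 12.3606 kN/m³.
With the apex down, the centroid sits h/3 = 2.99/3 = 0.996667 m below the base (the top edge), so the centroid depth is h_c = 0.996667 m.
A = ½ × 3.5 × 2.99 = 5.2325 m².
Resultant F = γ·h_c·A = 12.3606 × 0.996667 × 5.2325 = 64.4613 kN.
I_c = b·h³/36 = 3.5 × 2.99³/36 = 2.59884 m⁴.
Centre of pressure: y_p = y_c + I_c/(y_c·A) = 0.996667 + 2.59884/(0.996667 × 5.2325) = 0.996667 + 0.498334 = 1.495 m along the plane.
The resultant acts 0.996667 + 0.498334 = 1.495 m (along the plate) below the hinge at the top edge, so the moment about the hinge is M = F × 1.495 = 64.4613 × 1.495 = 96.3696 kN·m.
A normal force at the bottom, 2.99 m from the hinge, must supply this moment: P = 96.3696/2.99 = 32.2306 kN.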